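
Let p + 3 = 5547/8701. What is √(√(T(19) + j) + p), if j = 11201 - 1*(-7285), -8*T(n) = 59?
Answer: √(-715431024 + 75707401*√295658)/17402 ≈ 11.557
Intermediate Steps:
p = -20556/8701 (p = -3 + 5547/8701 = -20556/8701 ≈ -2.3625)
T(n) = -59/8 (T(n) = -⅛*59 = -59/8)
j = 18486 (j = 11201 + 7285 = 18486)
√(√(T(19) + j) + p) = √(√(-59/8 + 18486) - 20556/8701) = √(√(147829/8) - 20556/8701) = √(√295658/4 - 20556/8701) = √(-20556/8701 + √295658/4)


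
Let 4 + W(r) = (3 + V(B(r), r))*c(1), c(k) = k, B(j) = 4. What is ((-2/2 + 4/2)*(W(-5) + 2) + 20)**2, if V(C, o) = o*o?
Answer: 2116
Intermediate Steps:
V(C, o) = o**2
W(r) = -1 + r**2 (W(r) = -4 + (3 + r**2)*1 = -4 + (3 + r**2) = -1 + r**2)
((-2/2 + 4/2)*(W(-5) + 2) + 20)**2 = ((-2/2 + 4/2)*((-1 + (-5)**2) + 2) + 20)**2 = ((-2*1/2 + 4*(1/2))*((-1 + 25) + 2) + 20)**2 = ((-1 + 2)*(24 + 2) + 20)**2 = (1*26 + 20)**2 = (26 + 20)**2 = 46**2 = 2116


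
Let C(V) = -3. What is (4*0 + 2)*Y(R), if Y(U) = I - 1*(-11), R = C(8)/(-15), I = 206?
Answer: 434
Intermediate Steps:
R = 1/5 (R = -3/(-15) = -3*(-1/15) = 1/5 ≈ 0.20000)
Y(U) = 217 (Y(U) = 206 - 1*(-11) = 206 + 11 = 217)
(4*0 + 2)*Y(R) = (4*0 + 2)*217 = (0 + 2)*217 = 2*217 = 434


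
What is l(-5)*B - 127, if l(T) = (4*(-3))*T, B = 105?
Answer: 6173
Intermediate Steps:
l(T) = -12*T
l(-5)*B - 127 = -12*(-5)*105 - 127 = 60*105 - 127 = 6300 - 127 = 6173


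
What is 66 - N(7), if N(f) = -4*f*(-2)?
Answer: 10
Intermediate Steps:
N(f) = 8*f
66 - N(7) = 66 - 8*7 = 66 - 1*56 = 66 - 56 = 10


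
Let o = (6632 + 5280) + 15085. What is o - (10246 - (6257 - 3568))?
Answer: 19440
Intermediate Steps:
o = 26997 (o = 11912 + 15085 = 26997)
o - (10246 - (6257 - 3568)) = 26997 - (10246 - (6257 - 3568)) = 26997 - (10246 - 1*2689) = 26997 - (10246 - 2689) = 26997 - 1*7557 = 26997 - 7557 = 19440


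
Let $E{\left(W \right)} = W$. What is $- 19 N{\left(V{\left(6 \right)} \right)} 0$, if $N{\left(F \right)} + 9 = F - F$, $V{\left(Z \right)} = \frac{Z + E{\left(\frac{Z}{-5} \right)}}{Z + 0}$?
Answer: $0$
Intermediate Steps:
$V{\left(Z \right)} = \frac{4}{5}$ ($V{\left(Z \right)} = \frac{Z + \frac{Z}{-5}}{Z + 0} = \frac{Z + Z \left(- \frac{1}{5}\right)}{Z} = \frac{Z - \frac{Z}{5}}{Z} = \frac{\frac{4}{5} Z}{Z} = \frac{4}{5}$)
$N{\left(F \right)} = -9$ ($N{\left(F \right)} = -9 + \left(F - F\right) = -9 + 0 = -9$)
$- 19 N{\left(V{\left(6 \right)} \right)} 0 = \left(-19\right) \left(-9\right) 0 = 171 \cdot 0 = 0$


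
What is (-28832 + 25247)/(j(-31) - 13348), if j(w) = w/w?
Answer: 1195/4449 ≈ 0.26860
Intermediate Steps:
j(w) = 1
(-28832 + 25247)/(j(-31) - 13348) = (-28832 + 25247)/(1 - 13348) = -3585/(-13347) = -3585*(-1/13347) = 1195/4449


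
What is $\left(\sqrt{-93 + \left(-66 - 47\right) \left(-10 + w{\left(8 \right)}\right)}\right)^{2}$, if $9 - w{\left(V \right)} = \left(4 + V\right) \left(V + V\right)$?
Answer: $21716$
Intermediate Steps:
$w{\left(V \right)} = 9 - 2 V \left(4 + V\right)$ ($w{\left(V \right)} = 9 - \left(4 + V\right) \left(V + V\right) = 9 - \left(4 + V\right) 2 V = 9 - 2 V \left(4 + V\right)$)
$\left(\sqrt{-93 + \left(-66 - 47\right) \left(-10 + w{\left(8 \right)}\right)}\right)^{2} = \left(\sqrt{-93 + \left(-66 - 47\right) \left(-10 - \left(55 + 128\right)\right)}\right)^{2} = \left(\sqrt{-93 - 113 \left(-10 - 183\right)}\right)^{2} = \left(\sqrt{-93 - -21809}\right)^{2} = \left(\sqrt{-93 + 21809}\right)^{2} = \left(\sqrt{21716}\right)^{2} = \left(2 \sqrt{5429}\right)^{2} = 21716$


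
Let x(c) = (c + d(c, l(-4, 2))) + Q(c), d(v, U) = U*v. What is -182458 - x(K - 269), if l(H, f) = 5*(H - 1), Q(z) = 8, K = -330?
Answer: -196842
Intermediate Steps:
l(H, f) = -5 + 5*H (l(H, f) = 5*(-1 + H) = -5 + 5*H)
x(c) = 8 - 24*c (x(c) = (c + (-5 + 5*(-4))*c) + 8 = (c + (-5 - 20)*c) + 8 = (c - 25*c) + 8 = -24*c + 8 = 8 - 24*c)
-182458 - x(K - 269) = -182458 - (8 - 24*(-330 - 269)) = -182458 - (8 - 24*(-599)) = -182458 - (8 + 14376) = -182458 - 1*14384 = -182458 - 14384 = -196842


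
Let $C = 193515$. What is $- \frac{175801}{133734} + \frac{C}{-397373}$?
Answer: $- \frac{3088325993}{1714267122} \approx -1.8015$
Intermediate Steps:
$- \frac{175801}{133734} + \frac{C}{-397373} = - \frac{175801}{133734} + \frac{193515}{-397373} = \left(-175801\right) \frac{1}{133734} + 193515 \left(- \frac{1}{397373}\right) = - \frac{5671}{4314} - \frac{193515}{397373} = - \frac{3088325993}{1714267122}$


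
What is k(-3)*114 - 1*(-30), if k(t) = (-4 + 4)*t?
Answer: 30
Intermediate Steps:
k(t) = 0 (k(t) = 0*t = 0)
k(-3)*114 - 1*(-30) = 0*114 - 1*(-30) = 0 + 30 = 30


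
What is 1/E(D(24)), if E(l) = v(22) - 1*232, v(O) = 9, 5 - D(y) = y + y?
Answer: -1/223 ≈ -0.0044843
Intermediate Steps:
D(y) = 5 - 2*y (D(y) = 5 - (y + y) = 5 - 2*y)
E(l) = -223 (E(l) = 9 - 1*232 = 9 - 232 = -223)
1/E(D(24)) = 1/(-223) = -1/223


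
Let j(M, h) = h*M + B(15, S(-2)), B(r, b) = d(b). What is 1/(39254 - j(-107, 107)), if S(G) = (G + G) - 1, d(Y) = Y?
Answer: 1/50708 ≈ 1.9721e-5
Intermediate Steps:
S(G) = -1 + 2*G (S(G) = 2*G - 1 = -1 + 2*G)
B(r, b) = b
j(M, h) = -5 + M*h (j(M, h) = h*M + (-1 + 2*(-2)) = M*h + (-1 - 4) = M*h - 5 = -5 + M*h)
1/(39254 - j(-107, 107)) = 1/(39254 - (-5 - 107*107)) = 1/(39254 - (-5 - 11449)) = 1/(39254 - 1*(-11454)) = 1/(39254 + 11454) = 1/50708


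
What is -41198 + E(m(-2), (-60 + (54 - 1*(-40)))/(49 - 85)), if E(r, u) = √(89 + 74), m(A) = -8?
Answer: -41198 + √163 ≈ -41185.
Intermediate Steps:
E(r, u) = √163
-41198 + E(m(-2), (-60 + (54 - 1*(-40)))/(49 - 85)) = -41198 + √163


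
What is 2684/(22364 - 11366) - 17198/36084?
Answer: -7691179/33070986 ≈ -0.23257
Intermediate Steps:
2684/(22364 - 11366) - 17198/36084 = 2684/10998 - 17198*1/36084 = 2684*(1/10998) - 8599/18042 = 1342/5499 - 8599/18042 = -7691179/33070986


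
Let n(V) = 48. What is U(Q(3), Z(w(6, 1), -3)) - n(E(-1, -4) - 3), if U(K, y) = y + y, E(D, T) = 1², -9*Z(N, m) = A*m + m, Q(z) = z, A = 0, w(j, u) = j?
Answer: -142/3 ≈ -47.333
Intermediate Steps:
Z(N, m) = -m/9 (Z(N, m) = -(0*m + m)/9 = -(0 + m)/9 = -m/9)
E(D, T) = 1
U(K, y) = 2*y
U(Q(3), Z(w(6, 1), -3)) - n(E(-1, -4) - 3) = 2*(-⅑*(-3)) - 1*48 = 2*(⅓) - 48 = ⅔ - 48 = -142/3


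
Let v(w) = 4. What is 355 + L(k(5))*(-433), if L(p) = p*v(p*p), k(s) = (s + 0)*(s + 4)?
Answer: -77585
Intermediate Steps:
k(s) = s*(4 + s)
L(p) = 4*p (L(p) = p*4 = 4*p)
355 + L(k(5))*(-433) = 355 + (4*(5*(4 + 5)))*(-433) = 355 + (4*(5*9))*(-433) = 355 + (4*45)*(-433) = 355 + 180*(-433) = 355 - 77940 = -77585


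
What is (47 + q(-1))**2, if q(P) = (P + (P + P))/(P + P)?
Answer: 9409/4 ≈ 2352.3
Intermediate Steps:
q(P) = 3/2 (q(P) = (P + 2*P)/((2*P)) = (3*P)*(1/(2*P)) = 3/2)
(47 + q(-1))**2 = (47 + 3/2)**2 = (97/2)**2 = 9409/4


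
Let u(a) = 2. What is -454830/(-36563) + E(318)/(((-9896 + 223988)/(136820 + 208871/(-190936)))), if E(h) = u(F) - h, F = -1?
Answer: -23603151731273111/124551463742088 ≈ -189.51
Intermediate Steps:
E(h) = 2 - h
-454830/(-36563) + E(318)/(((-9896 + 223988)/(136820 + 208871/(-190936)))) = -454830/(-36563) + (2 - 1*318)/(((-9896 + 223988)/(136820 + 208871/(-190936)))) = -454830*(-1/36563) + (2 - 318)/((214092/(136820 + 208871*(-1/190936)))) = 454830/36563 - 316/(214092/(136820 - 208871/190936)) = 454830/36563 - 316/(214092/(26123654649/190936)) = 454830/36563 - 316/(214092*(190936/26123654649)) = 454830/36563 - 316/13625956704/8707884883 = 454830/36563 - 316*8707884883/13625956704 = 454830/36563 - 687922905757/3406489176 = -23603151731273111/124551463742088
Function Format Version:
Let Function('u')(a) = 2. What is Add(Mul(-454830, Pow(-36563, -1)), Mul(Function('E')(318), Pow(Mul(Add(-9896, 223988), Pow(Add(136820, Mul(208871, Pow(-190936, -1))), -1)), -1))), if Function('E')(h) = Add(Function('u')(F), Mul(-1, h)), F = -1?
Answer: Rational(-23603151731273111, 124551463742088) ≈ -189.51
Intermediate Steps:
Function('E')(h) = Add(2, Mul(-1, h))
Add(Mul(-454830, Pow(-36563, -1)), Mul(Function('E')(318), Pow(Mul(Add(-9896, 223988), Pow(Add(136820, Mul(208871, Pow(-190936, -1))), -1)), -1))) = Add(Mul(-454830, Pow(-36563, -1)), Mul(Add(2, Mul(-1, 318)), Pow(Mul(Add(-9896, 223988), Pow(Add(136820, Mul(208871, Pow(-190936, -1))), -1)), -1))) = Add(Mul(-454830, Rational(-1, 36563)), Mul(Add(2, -318), Pow(Mul(214092, Pow(Add(136820, Mul(208871, Rational(-1, 190936))), -1)), -1))) = Add(Rational(454830, 36563), Mul(-316, Pow(Mul(214092, Pow(Add(136820, Rational(-208871, 190936)), -1)), -1))) = Add(Rational(454830, 36563), Mul(-316, Pow(Mul(214092, Pow(Rational(26123654649, 190936), -1)), -1))) = Add(Rational(454830, 36563), Mul(-316, Pow(Mul(214092, Rational(190936, 26123654649)), -1))) = Add(Rational(454830, 36563), Mul(-316, Pow(Rational(13625956704, 8707884883), -1))) = Add(Rational(454830, 36563), Mul(-316, Rational(8707884883, 13625956704))) = Add(Rational(454830, 36563), Rational(-687922905757, 3406489176)) = Rational(-23603151731273111, 124551463742088)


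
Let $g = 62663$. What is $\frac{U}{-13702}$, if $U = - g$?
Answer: $\frac{62663}{13702} \approx 4.5733$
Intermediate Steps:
$U = -62663$ ($U = \left(-1\right) 62663 = -62663$)
$\frac{U}{-13702} = - \frac{62663}{-13702} = \left(-62663\right) \left(- \frac{1}{13702}\right) = \frac{62663}{13702}$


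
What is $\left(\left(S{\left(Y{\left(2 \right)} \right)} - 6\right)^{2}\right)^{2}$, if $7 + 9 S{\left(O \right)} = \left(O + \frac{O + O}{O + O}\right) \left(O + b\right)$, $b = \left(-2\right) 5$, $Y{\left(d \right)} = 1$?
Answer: $\frac{38950081}{6561} \approx 5936.6$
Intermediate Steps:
$b = -10$
$S{\left(O \right)} = - \frac{7}{9} + \frac{\left(1 + O\right) \left(-10 + O\right)}{9}$ ($S{\left(O \right)} = - \frac{7}{9} + \frac{\left(O + \frac{O + O}{O + O}\right) \left(O - 10\right)}{9} = - \frac{7}{9} + \frac{\left(O + \frac{2 O}{2 O}\right) \left(-10 + O\right)}{9} = - \frac{7}{9} + \frac{\left(O + 2 O \frac{1}{2 O}\right) \left(-10 + O\right)}{9} = - \frac{7}{9} + \frac{\left(O + 1\right) \left(-10 + O\right)}{9} = - \frac{7}{9} + \frac{\left(1 + O\right) \left(-10 + O\right)}{9}$)
$\left(\left(S{\left(Y{\left(2 \right)} \right)} - 6\right)^{2}\right)^{2} = \left(\left(\left(- \frac{17}{9} - 1 + \frac{1^{2}}{9}\right) - 6\right)^{2}\right)^{2} = \left(\left(\left(- \frac{17}{9} - 1 + \frac{1}{9} \cdot 1\right) - 6\right)^{2}\right)^{2} = \left(\left(\left(- \frac{17}{9} - 1 + \frac{1}{9}\right) - 6\right)^{2}\right)^{2} = \left(\left(- \frac{25}{9} - 6\right)^{2}\right)^{2} = \left(\left(- \frac{79}{9}\right)^{2}\right)^{2} = \left(\frac{6241}{81}\right)^{2} = \frac{38950081}{6561}$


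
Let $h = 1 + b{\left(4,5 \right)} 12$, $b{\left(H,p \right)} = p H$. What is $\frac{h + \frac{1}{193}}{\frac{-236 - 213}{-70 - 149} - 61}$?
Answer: $- \frac{5093283}{1245815} \approx -4.0883$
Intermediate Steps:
$b{\left(H,p \right)} = H p$
$h = 241$ ($h = 1 + 4 \cdot 5 \cdot 12 = 1 + 20 \cdot 12 = 1 + 240 = 241$)
$\frac{h + \frac{1}{193}}{\frac{-236 - 213}{-70 - 149} - 61} = \frac{241 + \frac{1}{193}}{\frac{-236 - 213}{-70 - 149} - 61} = \frac{241 + \frac{1}{193}}{- \frac{449}{-219} - 61} = \frac{46514}{193 \left(\left(-449\right) \left(- \frac{1}{219}\right) - 61\right)} = \frac{46514}{193 \left(\frac{449}{219} - 61\right)} = \frac{46514}{193 \left(- \frac{12910}{219}\right)} = \frac{46514}{193} \left(- \frac{219}{12910}\right) = - \frac{5093283}{1245815}$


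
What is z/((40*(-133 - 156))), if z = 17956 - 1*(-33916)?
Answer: -6484/1445 ≈ -4.4872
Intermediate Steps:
z = 51872 (z = 17956 + 33916 = 51872)
z/((40*(-133 - 156))) = 51872/((40*(-133 - 156))) = 51872/((40*(-289))) = 51872/(-11560) = 51872*(-1/11560) = -6484/1445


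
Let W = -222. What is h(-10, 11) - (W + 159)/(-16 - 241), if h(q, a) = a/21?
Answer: 1504/5397 ≈ 0.27867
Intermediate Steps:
h(q, a) = a/21 (h(q, a) = a*(1/21) = a/21)
h(-10, 11) - (W + 159)/(-16 - 241) = (1/21)*11 - (-222 + 159)/(-16 - 241) = 11/21 - (-63)/(-257) = 11/21 - (-63)*(-1)/257 = 11/21 - 1*63/257 = 11/21 - 63/257 = 1504/5397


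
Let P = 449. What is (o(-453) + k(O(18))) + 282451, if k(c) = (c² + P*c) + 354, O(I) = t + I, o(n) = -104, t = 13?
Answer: 297581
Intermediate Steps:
O(I) = 13 + I
k(c) = 354 + c² + 449*c (k(c) = (c² + 449*c) + 354 = 354 + c² + 449*c)
(o(-453) + k(O(18))) + 282451 = (-104 + (354 + (13 + 18)² + 449*(13 + 18))) + 282451 = (-104 + (354 + 31² + 449*31)) + 282451 = (-104 + (354 + 961 + 13919)) + 282451 = (-104 + 15234) + 282451 = 15130 + 282451 = 297581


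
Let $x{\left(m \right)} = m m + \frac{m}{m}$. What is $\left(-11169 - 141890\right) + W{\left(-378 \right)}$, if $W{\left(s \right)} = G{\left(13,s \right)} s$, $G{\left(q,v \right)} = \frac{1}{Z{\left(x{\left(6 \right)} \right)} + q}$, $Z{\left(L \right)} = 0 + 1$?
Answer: $-153086$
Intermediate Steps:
$x{\left(m \right)} = 1 + m^{2}$ ($x{\left(m \right)} = m^{2} + 1 = 1 + m^{2}$)
$Z{\left(L \right)} = 1$
$G{\left(q,v \right)} = \frac{1}{1 + q}$
$W{\left(s \right)} = \frac{s}{14}$ ($W{\left(s \right)} = \frac{s}{1 + 13} = \frac{s}{14}$)
$\left(-11169 - 141890\right) + W{\left(-378 \right)} = \left(-11169 - 141890\right) + \frac{1}{14} \left(-378\right) = -153059 - 27 = -153086$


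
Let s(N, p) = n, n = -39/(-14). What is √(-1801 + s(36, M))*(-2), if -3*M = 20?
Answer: -5*I*√14098/7 ≈ -84.811*I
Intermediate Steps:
M = -20/3 (M = -⅓*20 = -20/3 ≈ -6.6667)
n = 39/14 (n = -39*(-1/14) = 39/14 ≈ 2.7857)
s(N, p) = 39/14
√(-1801 + s(36, M))*(-2) = √(-1801 + 39/14)*(-2) = √(-25175/14)*(-2) = (5*I*√14098/14)*(-2) = -5*I*√14098/7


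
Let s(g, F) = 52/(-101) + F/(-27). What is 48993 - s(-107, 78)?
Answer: 44537731/909 ≈ 48996.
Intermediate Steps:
s(g, F) = -52/101 - F/27 (s(g, F) = 52*(-1/101) + F*(-1/27) = -52/101 - F/27)
48993 - s(-107, 78) = 48993 - (-52/101 - 1/27*78) = 48993 - (-52/101 - 26/9) = 48993 - 1*(-3094/909) = 48993 + 3094/909 = 44537731/909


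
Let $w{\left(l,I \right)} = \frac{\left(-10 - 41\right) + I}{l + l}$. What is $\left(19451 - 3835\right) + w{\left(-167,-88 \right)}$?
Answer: $\frac{5215883}{334} \approx 15616.0$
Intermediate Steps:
$w{\left(l,I \right)} = \frac{-51 + I}{2 l}$
$\left(19451 - 3835\right) + w{\left(-167,-88 \right)} = \left(19451 - 3835\right) + \frac{-51 - 88}{2 \left(-167\right)} = 15616 + \frac{1}{2} \left(- \frac{1}{167}\right) \left(-139\right) = 15616 + \frac{139}{334} = \frac{5215883}{334}$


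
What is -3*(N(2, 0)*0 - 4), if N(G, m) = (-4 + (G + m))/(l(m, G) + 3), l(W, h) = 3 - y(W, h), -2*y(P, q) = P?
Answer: 12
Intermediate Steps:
y(P, q) = -P/2
l(W, h) = 3 + W/2 (l(W, h) = 3 - (-1)*W/2 = 3 + W/2)
N(G, m) = (-4 + G + m)/(6 + m/2) (N(G, m) = (-4 + (G + m))/((3 + m/2) + 3) = (-4 + G + m)/(6 + m/2))
-3*(N(2, 0)*0 - 4) = -3*((2*(-4 + 2 + 0)/(12 + 0))*0 - 4) = -3*((2*(-2)/12)*0 - 4) = -3*((2*(1/12)*(-2))*0 - 4) = -3*(-⅓*0 - 4) = -3*(0 - 4) = -3*(-4) = 12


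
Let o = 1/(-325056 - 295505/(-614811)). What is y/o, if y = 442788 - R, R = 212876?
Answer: -45947386451145832/614811 ≈ -7.4734e+10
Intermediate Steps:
o = -614811/199847708911 (o = 1/(-325056 - 295505*(-1/614811)) = 1/(-325056 + 295505/614811) = 1/(-199847708911/614811) = -614811/199847708911 ≈ -3.0764e-6)
y = 229912 (y = 442788 - 1*212876 = 442788 - 212876 = 229912)
y/o = 229912/(-614811/199847708911) = 229912*(-199847708911/614811) = -45947386451145832/614811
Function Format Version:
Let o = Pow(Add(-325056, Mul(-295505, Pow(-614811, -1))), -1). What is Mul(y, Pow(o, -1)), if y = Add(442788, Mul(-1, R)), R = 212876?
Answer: Rational(-45947386451145832, 614811) ≈ -7.4734e+10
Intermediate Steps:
o = Rational(-614811, 199847708911) (o = Pow(Add(-325056, Mul(-295505, Rational(-1, 614811))), -1) = Pow(Add(-325056, Rational(295505, 614811)), -1) = Pow(Rational(-199847708911, 614811), -1) = Rational(-614811, 199847708911) ≈ -3.0764e-6)
y = 229912 (y = Add(442788, Mul(-1, 212876)) = Add(442788, -212876) = 229912)
Mul(y, Pow(o, -1)) = Mul(229912, Pow(Rational(-614811, 199847708911), -1)) = Mul(229912, Rational(-199847708911, 614811)) = Rational(-45947386451145832, 614811)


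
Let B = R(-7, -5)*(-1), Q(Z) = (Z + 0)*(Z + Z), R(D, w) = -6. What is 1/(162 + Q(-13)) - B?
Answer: -2999/500 ≈ -5.9980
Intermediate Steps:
Q(Z) = 2*Z² (Q(Z) = Z*(2*Z) = 2*Z²)
B = 6 (B = -6*(-1) = 6)
1/(162 + Q(-13)) - B = 1/(162 + 2*(-13)²) - 1*6 = 1/(162 + 2*169) - 6 = 1/(162 + 338) - 6 = 1/500 - 6 = -2999/500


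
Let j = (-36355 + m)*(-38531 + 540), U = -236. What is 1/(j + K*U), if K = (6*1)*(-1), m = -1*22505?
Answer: 1/2236151676 ≈ 4.4720e-10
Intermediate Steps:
m = -22505
K = -6 (K = 6*(-1) = -6)
j = 2236150260 (j = (-36355 - 22505)*(-38531 + 540) = -58860*(-37991) = 2236150260)
1/(j + K*U) = 1/(2236150260 - 6*(-236)) = 1/(2236150260 + 1416) = 1/2236151676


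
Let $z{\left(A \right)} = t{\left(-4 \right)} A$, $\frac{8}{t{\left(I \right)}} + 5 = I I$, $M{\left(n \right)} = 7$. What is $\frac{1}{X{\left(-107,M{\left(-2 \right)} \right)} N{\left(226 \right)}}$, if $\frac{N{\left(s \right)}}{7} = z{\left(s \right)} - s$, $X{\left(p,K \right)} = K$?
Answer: $- \frac{11}{33222} \approx -0.00033111$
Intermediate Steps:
$t{\left(I \right)} = \frac{8}{-5 + I^{2}}$ ($t{\left(I \right)} = \frac{8}{-5 + I I} = \frac{8}{-5 + I^{2}}$)
$z{\left(A \right)} = \frac{8 A}{11}$ ($z{\left(A \right)} = \frac{8}{-5 + \left(-4\right)^{2}} A = \frac{8}{-5 + 16} A = \frac{8}{11} A = 8 \cdot \frac{1}{11} A = \frac{8 A}{11}$)
$N{\left(s \right)} = - \frac{21 s}{11}$ ($N{\left(s \right)} = 7 \left(\frac{8 s}{11} - s\right) = 7 \left(- \frac{3 s}{11}\right) = - \frac{21 s}{11}$)
$\frac{1}{X{\left(-107,M{\left(-2 \right)} \right)} N{\left(226 \right)}} = \frac{1}{7 \left(\left(- \frac{21}{11}\right) 226\right)} = \frac{1}{7 \left(- \frac{4746}{11}\right)} = \frac{1}{7} \left(- \frac{11}{4746}\right) = - \frac{11}{33222}$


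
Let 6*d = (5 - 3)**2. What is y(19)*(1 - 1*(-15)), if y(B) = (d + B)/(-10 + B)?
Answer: 944/27 ≈ 34.963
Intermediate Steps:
d = 2/3 (d = (5 - 3)**2/6 = (1/6)*2**2 = (1/6)*4 = 2/3 ≈ 0.66667)
y(B) = (2/3 + B)/(-10 + B)
y(19)*(1 - 1*(-15)) = ((2/3 + 19)/(-10 + 19))*(1 - 1*(-15)) = ((59/3)/9)*(1 + 15) = ((1/9)*(59/3))*16 = (59/27)*16 = 944/27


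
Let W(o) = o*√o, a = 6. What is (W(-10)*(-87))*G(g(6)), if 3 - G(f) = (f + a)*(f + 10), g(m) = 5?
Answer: -140940*I*√10 ≈ -4.4569e+5*I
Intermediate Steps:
G(f) = 3 - (6 + f)*(10 + f) (G(f) = 3 - (f + 6)*(f + 10) = 3 - (6 + f)*(10 + f))
W(o) = o^(3/2)
(W(-10)*(-87))*G(g(6)) = ((-10)^(3/2)*(-87))*(-57 - 1*5² - 16*5) = (-10*I*√10*(-87))*(-57 - 1*25 - 80) = (870*I*√10)*(-57 - 25 - 80) = (870*I*√10)*(-162) = -140940*I*√10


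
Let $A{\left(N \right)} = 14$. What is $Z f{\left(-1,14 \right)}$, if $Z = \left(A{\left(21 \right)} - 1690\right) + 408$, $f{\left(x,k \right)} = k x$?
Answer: $17752$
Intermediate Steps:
$Z = -1268$ ($Z = \left(14 - 1690\right) + 408 = -1676 + 408 = -1268$)
$Z f{\left(-1,14 \right)} = - 1268 \cdot 14 \left(-1\right) = \left(-1268\right) \left(-14\right) = 17752$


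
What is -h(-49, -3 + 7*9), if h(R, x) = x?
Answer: -60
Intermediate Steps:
-h(-49, -3 + 7*9) = -(-3 + 7*9) = -(-3 + 63) = -1*60 = -60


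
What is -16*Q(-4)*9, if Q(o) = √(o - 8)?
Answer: -288*I*√3 ≈ -498.83*I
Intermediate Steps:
Q(o) = √(-8 + o)
-16*Q(-4)*9 = -16*√(-8 - 4)*9 = -32*I*√3*9 = -288*I*√3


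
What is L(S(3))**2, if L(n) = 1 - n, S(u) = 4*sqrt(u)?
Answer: 49 - 8*sqrt(3) ≈ 35.144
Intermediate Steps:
L(S(3))**2 = (1 - 4*sqrt(3))**2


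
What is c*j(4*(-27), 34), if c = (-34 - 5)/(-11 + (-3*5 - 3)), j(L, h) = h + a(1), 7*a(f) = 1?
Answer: 9321/203 ≈ 45.916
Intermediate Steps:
a(f) = ⅐ (a(f) = (⅐)*1 = ⅐)
j(L, h) = ⅐ + h (j(L, h) = h + ⅐ = ⅐ + h)
c = 39/29 (c = -39/(-11 + (-15 - 3)) = -39/(-11 - 18) = -39/(-29) = -39*(-1/29) = 39/29 ≈ 1.3448)
c*j(4*(-27), 34) = 39*(⅐ + 34)/29 = (39/29)*(239/7) = 9321/203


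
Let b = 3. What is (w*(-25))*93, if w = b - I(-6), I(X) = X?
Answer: -20925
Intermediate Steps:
w = 9 (w = 3 - 1*(-6) = 3 + 6 = 9)
(w*(-25))*93 = (9*(-25))*93 = -225*93 = -20925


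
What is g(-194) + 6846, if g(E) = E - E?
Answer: 6846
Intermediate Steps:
g(E) = 0
g(-194) + 6846 = 0 + 6846 = 6846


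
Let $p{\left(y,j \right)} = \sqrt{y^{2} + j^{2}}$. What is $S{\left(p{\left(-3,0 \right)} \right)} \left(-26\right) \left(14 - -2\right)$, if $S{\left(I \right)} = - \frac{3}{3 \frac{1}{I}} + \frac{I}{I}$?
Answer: $832$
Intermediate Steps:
$p{\left(y,j \right)} = \sqrt{j^{2} + y^{2}}$
$S{\left(I \right)} = 1 - I$ ($S{\left(I \right)} = - 3 \frac{I}{3} + 1 = - I + 1 = 1 - I$)
$S{\left(p{\left(-3,0 \right)} \right)} \left(-26\right) \left(14 - -2\right) = \left(1 - \sqrt{0^{2} + \left(-3\right)^{2}}\right) \left(-26\right) \left(14 - -2\right) = \left(1 - \sqrt{0 + 9}\right) \left(-26\right) \left(14 + 2\right) = \left(1 - \sqrt{9}\right) \left(-26\right) 16 = \left(1 - 3\right) \left(-26\right) 16 = \left(-2\right) \left(-26\right) 16 = 52 \cdot 16 = 832$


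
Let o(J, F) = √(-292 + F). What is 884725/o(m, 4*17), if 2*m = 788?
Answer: -884725*I*√14/56 ≈ -59113.0*I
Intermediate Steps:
m = 394 (m = (½)*788 = 394)
884725/o(m, 4*17) = 884725/(√(-292 + 4*17)) = 884725/(√(-292 + 68)) = 884725/(√(-224)) = 884725/((4*I*√14)) = 884725*(-I*√14/56) = -884725*I*√14/56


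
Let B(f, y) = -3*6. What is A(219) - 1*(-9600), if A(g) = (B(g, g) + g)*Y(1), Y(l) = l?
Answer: 9801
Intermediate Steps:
B(f, y) = -18
A(g) = -18 + g (A(g) = (-18 + g)*1 = -18 + g)
A(219) - 1*(-9600) = (-18 + 219) - 1*(-9600) = 201 + 9600 = 9801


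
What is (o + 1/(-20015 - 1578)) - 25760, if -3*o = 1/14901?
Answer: -24865403669336/965271879 ≈ -25760.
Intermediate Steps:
o = -1/44703 (o = -⅓/14901 = -⅓*1/14901 = -1/44703 ≈ -2.2370e-5)
(o + 1/(-20015 - 1578)) - 25760 = (-1/44703 + 1/(-20015 - 1578)) - 25760 = (-1/44703 + 1/(-21593)) - 25760 = (-1/44703 - 1/21593) - 25760 = -66296/965271879 - 25760 = -24865403669336/965271879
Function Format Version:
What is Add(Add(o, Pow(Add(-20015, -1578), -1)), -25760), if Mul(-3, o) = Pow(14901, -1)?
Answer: Rational(-24865403669336, 965271879) ≈ -25760.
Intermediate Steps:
o = Rational(-1, 44703) (o = Mul(Rational(-1, 3), Pow(14901, -1)) = Mul(Rational(-1, 3), Rational(1, 14901)) = Rational(-1, 44703) ≈ -2.2370e-5)
Add(Add(o, Pow(Add(-20015, -1578), -1)), -25760) = Add(Add(Rational(-1, 44703), Pow(Add(-20015, -1578), -1)), -25760) = Add(Add(Rational(-1, 44703), Pow(-21593, -1)), -25760) = Add(Add(Rational(-1, 44703), Rational(-1, 21593)), -25760) = Add(Rational(-66296, 965271879), -25760) = Rational(-24865403669336, 965271879)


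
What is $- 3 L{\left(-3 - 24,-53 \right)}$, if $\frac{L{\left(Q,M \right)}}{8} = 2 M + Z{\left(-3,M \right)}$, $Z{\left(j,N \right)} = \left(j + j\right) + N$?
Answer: $3960$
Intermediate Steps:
$Z{\left(j,N \right)} = N + 2 j$ ($Z{\left(j,N \right)} = 2 j + N = N + 2 j$)
$L{\left(Q,M \right)} = -48 + 24 M$ ($L{\left(Q,M \right)} = 8 \left(2 M + \left(M + 2 \left(-3\right)\right)\right) = 8 \left(2 M + \left(M - 6\right)\right) = 8 \left(2 M + \left(-6 + M\right)\right) = 8 \left(-6 + 3 M\right) = -48 + 24 M$)
$- 3 L{\left(-3 - 24,-53 \right)} = - 3 \left(-48 + 24 \left(-53\right)\right) = - 3 \left(-48 - 1272\right) = \left(-3\right) \left(-1320\right) = 3960$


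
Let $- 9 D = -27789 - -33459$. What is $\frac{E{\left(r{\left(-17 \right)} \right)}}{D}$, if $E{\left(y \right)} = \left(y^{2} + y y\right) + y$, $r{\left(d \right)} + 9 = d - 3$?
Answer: $- \frac{551}{210} \approx -2.6238$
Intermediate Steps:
$D = -630$ ($D = - \frac{-27789 - -33459}{9} = - \frac{-27789 + 33459}{9} = \left(- \frac{1}{9}\right) 5670 = -630$)
$r{\left(d \right)} = -12 + d$ ($r{\left(d \right)} = -9 + \left(d - 3\right) = -9 + \left(-3 + d\right) = -12 + d$)
$E{\left(y \right)} = y + 2 y^{2}$ ($E{\left(y \right)} = \left(y^{2} + y^{2}\right) + y = 2 y^{2} + y = y + 2 y^{2}$)
$\frac{E{\left(r{\left(-17 \right)} \right)}}{D} = \frac{\left(-12 - 17\right) \left(1 + 2 \left(-12 - 17\right)\right)}{-630} = - 29 \left(1 + 2 \left(-29\right)\right) \left(- \frac{1}{630}\right) = - 29 \left(1 - 58\right) \left(- \frac{1}{630}\right) = \left(-29\right) \left(-57\right) \left(- \frac{1}{630}\right) = 1653 \left(- \frac{1}{630}\right) = - \frac{551}{210}$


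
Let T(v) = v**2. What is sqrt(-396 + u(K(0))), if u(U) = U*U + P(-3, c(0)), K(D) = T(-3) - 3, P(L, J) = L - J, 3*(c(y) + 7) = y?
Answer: 2*I*sqrt(89) ≈ 18.868*I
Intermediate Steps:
c(y) = -7 + y/3
K(D) = 6 (K(D) = (-3)**2 - 3 = 9 - 3 = 6)
u(U) = 4 + U**2 (u(U) = U*U + (-3 - (-7 + (1/3)*0)) = U**2 + (-3 - (-7 + 0)) = U**2 + (-3 - 1*(-7)) = U**2 + (-3 + 7) = U**2 + 4 = 4 + U**2)
sqrt(-396 + u(K(0))) = sqrt(-396 + (4 + 6**2)) = sqrt(-396 + (4 + 36)) = sqrt(-396 + 40) = sqrt(-356) = 2*I*sqrt(89)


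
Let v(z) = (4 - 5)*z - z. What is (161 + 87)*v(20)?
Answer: -9920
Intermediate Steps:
v(z) = -2*z (v(z) = -z - z = -2*z)
(161 + 87)*v(20) = (161 + 87)*(-2*20) = 248*(-40) = -9920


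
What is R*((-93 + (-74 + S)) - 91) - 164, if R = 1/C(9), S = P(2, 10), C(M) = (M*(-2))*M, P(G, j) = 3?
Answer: -8771/54 ≈ -162.43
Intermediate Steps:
C(M) = -2*M**2 (C(M) = (-2*M)*M = -2*M**2)
S = 3
R = -1/162 (R = 1/(-2*9**2) = 1/(-2*81) = 1/(-162) = -1/162 ≈ -0.0061728)
R*((-93 + (-74 + S)) - 91) - 164 = -((-93 + (-74 + 3)) - 91)/162 - 164 = -((-93 - 71) - 91)/162 - 164 = -(-164 - 91)/162 - 164 = -1/162*(-255) - 164 = 85/54 - 164 = -8771/54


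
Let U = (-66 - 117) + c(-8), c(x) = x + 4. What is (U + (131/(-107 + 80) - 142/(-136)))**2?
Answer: 122726204329/3370896 ≈ 36408.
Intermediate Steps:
c(x) = 4 + x
U = -187 (U = (-66 - 117) + (4 - 8) = -183 - 4 = -187)
(U + (131/(-107 + 80) - 142/(-136)))**2 = (-187 + (131/(-107 + 80) - 142/(-136)))**2 = (-187 + (131/(-27) - 142*(-1/136)))**2 = (-187 + (131*(-1/27) + 71/68))**2 = (-187 + (-131/27 + 71/68))**2 = (-187 - 6991/1836)**2 = (-350323/1836)**2 = 122726204329/3370896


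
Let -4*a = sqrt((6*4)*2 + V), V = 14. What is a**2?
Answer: 31/8 ≈ 3.8750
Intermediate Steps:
a = -sqrt(62)/4 (a = -sqrt((6*4)*2 + 14)/4 = -sqrt(24*2 + 14)/4 = -sqrt(48 + 14)/4 = -sqrt(62)/4 ≈ -1.9685)
a**2 = (-sqrt(62)/4)**2 = 31/8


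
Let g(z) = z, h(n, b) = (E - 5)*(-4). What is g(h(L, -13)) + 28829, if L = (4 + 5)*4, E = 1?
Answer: 28845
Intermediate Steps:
L = 36 (L = 9*4 = 36)
h(n, b) = 16 (h(n, b) = (1 - 5)*(-4) = -4*(-4) = 16)
g(h(L, -13)) + 28829 = 16 + 28829 = 28845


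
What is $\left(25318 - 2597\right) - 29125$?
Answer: $-6404$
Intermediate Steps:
$\left(25318 - 2597\right) - 29125 = 22721 - 29125 = -6404$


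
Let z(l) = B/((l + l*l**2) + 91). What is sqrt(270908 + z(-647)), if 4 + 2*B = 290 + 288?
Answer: sqrt(19872353187110797982655)/270840579 ≈ 520.49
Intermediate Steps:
B = 287 (B = -2 + (290 + 288)/2 = -2 + (1/2)*578 = -2 + 289 = 287)
z(l) = 287/(91 + l + l**3) (z(l) = 287/((l + l*l**2) + 91) = 287/((l + l**3) + 91) = 287/(91 + l + l**3))
sqrt(270908 + z(-647)) = sqrt(270908 + 287/(91 - 647 + (-647)**3)) = sqrt(270908 + 287/(91 - 647 - 270840023)) = sqrt(270908 + 287/(-270840579)) = sqrt(270908 + 287*(-1/270840579)) = sqrt(270908 - 287/270840579) = sqrt(73372879575445/270840579) = sqrt(19872353187110797982655)/270840579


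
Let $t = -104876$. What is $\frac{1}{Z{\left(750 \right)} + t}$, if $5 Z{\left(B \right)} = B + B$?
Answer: $- \frac{1}{104576} \approx -9.5624 \cdot 10^{-6}$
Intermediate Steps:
$Z{\left(B \right)} = \frac{2 B}{5}$ ($Z{\left(B \right)} = \frac{B + B}{5} = \frac{2 B}{5}$)
$\frac{1}{Z{\left(750 \right)} + t} = \frac{1}{\frac{2}{5} \cdot 750 - 104876} = \frac{1}{300 - 104876} = \frac{1}{-104576} = - \frac{1}{104576}$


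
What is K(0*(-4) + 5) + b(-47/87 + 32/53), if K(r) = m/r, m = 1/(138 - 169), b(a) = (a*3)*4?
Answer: 180123/238235 ≈ 0.75607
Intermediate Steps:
b(a) = 12*a (b(a) = (3*a)*4 = 12*a)
m = -1/31 (m = 1/(-31) = -1/31 ≈ -0.032258)
K(r) = -1/(31*r)
K(0*(-4) + 5) + b(-47/87 + 32/53) = -1/(31*(0*(-4) + 5)) + 12*(-47/87 + 32/53) = -1/(31*(0 + 5)) + 12*(-47*1/87 + 32*(1/53)) = -1/31/5 + 12*(-47/87 + 32/53) = -1/31*⅕ + 12*(293/4611) = -1/155 + 1172/1537 = 180123/238235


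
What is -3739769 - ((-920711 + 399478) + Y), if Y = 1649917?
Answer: -4868453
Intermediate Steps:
-3739769 - ((-920711 + 399478) + Y) = -3739769 - ((-920711 + 399478) + 1649917) = -3739769 - (-521233 + 1649917) = -3739769 - 1*1128684 = -3739769 - 1128684 = -4868453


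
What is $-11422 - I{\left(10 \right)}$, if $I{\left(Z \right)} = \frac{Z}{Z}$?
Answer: $-11423$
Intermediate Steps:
$I{\left(Z \right)} = 1$
$-11422 - I{\left(10 \right)} = -11422 - 1 = -11423$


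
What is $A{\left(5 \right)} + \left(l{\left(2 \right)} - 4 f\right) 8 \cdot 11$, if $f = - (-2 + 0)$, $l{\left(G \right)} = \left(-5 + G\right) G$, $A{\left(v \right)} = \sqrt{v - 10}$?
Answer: $-1232 + i \sqrt{5} \approx -1232.0 + 2.2361 i$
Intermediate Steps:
$A{\left(v \right)} = \sqrt{-10 + v}$
$l{\left(G \right)} = G \left(-5 + G\right)$
$f = 2$ ($f = \left(-1\right) \left(-2\right) = 2$)
$A{\left(5 \right)} + \left(l{\left(2 \right)} - 4 f\right) 8 \cdot 11 = \sqrt{-10 + 5} + \left(2 \left(-5 + 2\right) - 8\right) 8 \cdot 11 = \sqrt{-5} + \left(2 \left(-3\right) - 8\right) 88 = i \sqrt{5} + \left(-6 - 8\right) 88 = i \sqrt{5} - 1232 = -1232 + i \sqrt{5}$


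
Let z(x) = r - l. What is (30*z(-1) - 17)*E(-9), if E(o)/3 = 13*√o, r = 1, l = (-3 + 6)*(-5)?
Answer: 54171*I ≈ 54171.0*I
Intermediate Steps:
l = -15 (l = 3*(-5) = -15)
E(o) = 39*√o (E(o) = 3*(13*√o) = 39*√o)
z(x) = 16 (z(x) = 1 - 1*(-15) = 1 + 15 = 16)
(30*z(-1) - 17)*E(-9) = (30*16 - 17)*(39*√(-9)) = (480 - 17)*(39*(3*I)) = 463*(117*I) = 54171*I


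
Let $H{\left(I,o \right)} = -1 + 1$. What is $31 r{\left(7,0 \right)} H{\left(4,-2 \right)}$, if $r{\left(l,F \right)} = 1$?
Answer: $0$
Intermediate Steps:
$H{\left(I,o \right)} = 0$
$31 r{\left(7,0 \right)} H{\left(4,-2 \right)} = 31 \cdot 1 \cdot 0 = 31 \cdot 0 = 0$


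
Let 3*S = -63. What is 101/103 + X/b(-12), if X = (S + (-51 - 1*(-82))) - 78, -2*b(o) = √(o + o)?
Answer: 101/103 - 34*I*√6/3 ≈ 0.98058 - 27.761*I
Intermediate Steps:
S = -21 (S = (⅓)*(-63) = -21)
b(o) = -√2*√o/2 (b(o) = -√(o + o)/2 = -√2*√o/2)
X = -68 (X = (-21 + (-51 - 1*(-82))) - 78 = (-21 + (-51 + 82)) - 78 = (-21 + 31) - 78 = 10 - 78 = -68)
101/103 + X/b(-12) = 101/103 - 68*I*√6/6 = 101/103 - 34*I*√6/3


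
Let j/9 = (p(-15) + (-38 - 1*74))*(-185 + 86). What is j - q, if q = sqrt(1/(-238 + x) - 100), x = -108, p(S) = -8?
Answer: 106920 - I*sqrt(11971946)/346 ≈ 1.0692e+5 - 10.0*I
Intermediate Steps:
j = 106920 (j = 9*((-8 + (-38 - 1*74))*(-185 + 86)) = 9*((-8 + (-38 - 74))*(-99)) = 9*((-8 - 112)*(-99)) = 9*(-120*(-99)) = 9*11880 = 106920)
q = I*sqrt(11971946)/346 (q = sqrt(1/(-238 - 108) - 100) = sqrt(1/(-346) - 100) = sqrt(-1/346 - 100) = sqrt(-34601/346) = I*sqrt(11971946)/346 ≈ 10.0*I)
j - q = 106920 - I*sqrt(11971946)/346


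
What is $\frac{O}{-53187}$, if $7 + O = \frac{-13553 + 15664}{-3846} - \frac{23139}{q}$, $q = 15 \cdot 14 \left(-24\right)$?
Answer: $\frac{3185207}{57276016560} \approx 5.5612 \cdot 10^{-5}$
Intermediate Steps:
$q = -5040$ ($q = 210 \left(-24\right) = -5040$)
$O = - \frac{3185207}{1076880}$ ($O = -7 + \left(\frac{-13553 + 15664}{-3846} - \frac{23139}{-5040}\right) = -7 + \left(2111 \left(- \frac{1}{3846}\right) - - \frac{2571}{560}\right) = -7 + \left(- \frac{2111}{3846} + \frac{2571}{560}\right) = -7 + \frac{4352953}{1076880} = - \frac{3185207}{1076880} \approx -2.9578$)
$\frac{O}{-53187} = - \frac{3185207}{1076880 \left(-53187\right)} = \left(- \frac{3185207}{1076880}\right) \left(- \frac{1}{53187}\right) = \frac{3185207}{57276016560}$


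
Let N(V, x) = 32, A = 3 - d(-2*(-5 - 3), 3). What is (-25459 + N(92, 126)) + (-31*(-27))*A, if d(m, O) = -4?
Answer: -19568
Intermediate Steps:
A = 7 (A = 3 - 1*(-4) = 3 + 4 = 7)
(-25459 + N(92, 126)) + (-31*(-27))*A = (-25459 + 32) - 31*(-27)*7 = -25427 + 837*7 = -25427 + 5859 = -19568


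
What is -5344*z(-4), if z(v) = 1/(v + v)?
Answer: 668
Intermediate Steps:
z(v) = 1/(2*v)
-5344*z(-4) = -2672/(-4) = -2672*(-1)/4 = -5344*(-⅛) = 668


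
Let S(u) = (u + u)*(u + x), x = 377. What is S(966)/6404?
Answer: 648669/1601 ≈ 405.17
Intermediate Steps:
S(u) = 2*u*(377 + u) (S(u) = (u + u)*(u + 377) = (2*u)*(377 + u) = 2*u*(377 + u))
S(966)/6404 = (2*966*(377 + 966))/6404 = (2*966*1343)*(1/6404) = 2594676*(1/6404) = 648669/1601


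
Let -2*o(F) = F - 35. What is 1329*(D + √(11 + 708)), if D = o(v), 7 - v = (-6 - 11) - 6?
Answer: 6645/2 + 1329*√719 ≈ 38959.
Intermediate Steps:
v = 30 (v = 7 - ((-6 - 11) - 6) = 7 - (-17 - 6) = 7 - 1*(-23) = 7 + 23 = 30)
o(F) = 35/2 - F/2 (o(F) = -(F - 35)/2 = -(-35 + F)/2 = 35/2 - F/2)
D = 5/2 (D = 35/2 - ½*30 = 35/2 - 15 = 5/2 ≈ 2.5000)
1329*(D + √(11 + 708)) = 1329*(5/2 + √(11 + 708)) = 1329*(5/2 + √719) = 6645/2 + 1329*√719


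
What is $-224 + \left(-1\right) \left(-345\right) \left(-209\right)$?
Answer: $-72329$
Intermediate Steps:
$-224 + \left(-1\right) \left(-345\right) \left(-209\right) = -224 + 345 \left(-209\right) = -224 - 72105 = -72329$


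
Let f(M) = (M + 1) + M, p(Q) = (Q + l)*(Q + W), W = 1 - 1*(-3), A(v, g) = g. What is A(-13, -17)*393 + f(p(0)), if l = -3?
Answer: -6704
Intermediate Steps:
W = 4 (W = 1 + 3 = 4)
p(Q) = (-3 + Q)*(4 + Q) (p(Q) = (Q - 3)*(Q + 4) = (-3 + Q)*(4 + Q))
f(M) = 1 + 2*M (f(M) = (1 + M) + M = 1 + 2*M)
A(-13, -17)*393 + f(p(0)) = -17*393 + (1 + 2*(-12 + 0 + 0**2)) = -6681 + (1 + 2*(-12 + 0 + 0)) = -6681 + (1 + 2*(-12)) = -6681 + (1 - 24) = -6681 - 23 = -6704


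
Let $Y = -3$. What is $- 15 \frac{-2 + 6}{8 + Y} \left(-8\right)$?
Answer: $96$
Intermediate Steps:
$- 15 \frac{-2 + 6}{8 + Y} \left(-8\right) = - 15 \frac{-2 + 6}{8 - 3} \left(-8\right) = - 15 \cdot \frac{4}{5} \left(-8\right) = - 15 \cdot 4 \cdot \frac{1}{5} \left(-8\right) = \left(-15\right) \frac{4}{5} \left(-8\right) = \left(-12\right) \left(-8\right) = 96$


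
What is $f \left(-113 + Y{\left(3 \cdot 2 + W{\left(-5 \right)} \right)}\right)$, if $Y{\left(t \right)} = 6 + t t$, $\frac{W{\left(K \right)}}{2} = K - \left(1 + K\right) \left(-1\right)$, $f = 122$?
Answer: $4514$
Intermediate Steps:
$W{\left(K \right)} = 2 + 4 K$ ($W{\left(K \right)} = 2 \left(K - \left(1 + K\right) \left(-1\right)\right) = 2 \left(K - \left(-1 - K\right)\right) = 2 \left(K + \left(1 + K\right)\right) = 2 \left(1 + 2 K\right) = 2 + 4 K$)
$Y{\left(t \right)} = 6 + t^{2}$
$f \left(-113 + Y{\left(3 \cdot 2 + W{\left(-5 \right)} \right)}\right) = 122 \left(-113 + \left(6 + \left(3 \cdot 2 + \left(2 + 4 \left(-5\right)\right)\right)^{2}\right)\right) = 122 \left(-113 + \left(6 + \left(6 + \left(2 - 20\right)\right)^{2}\right)\right) = 122 \left(-113 + \left(6 + \left(6 - 18\right)^{2}\right)\right) = 122 \left(-113 + \left(6 + \left(-12\right)^{2}\right)\right) = 122 \left(-113 + \left(6 + 144\right)\right) = 122 \left(-113 + 150\right) = 122 \cdot 37 = 4514$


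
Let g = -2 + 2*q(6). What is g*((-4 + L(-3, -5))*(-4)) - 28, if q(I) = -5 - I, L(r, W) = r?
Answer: -700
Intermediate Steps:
g = -24 (g = -2 + 2*(-5 - 1*6) = -2 + 2*(-5 - 6) = -2 + 2*(-11) = -2 - 22 = -24)
g*((-4 + L(-3, -5))*(-4)) - 28 = -24*(-4 - 3)*(-4) - 28 = -(-168)*(-4) - 28 = -24*28 - 28 = -672 - 28 = -700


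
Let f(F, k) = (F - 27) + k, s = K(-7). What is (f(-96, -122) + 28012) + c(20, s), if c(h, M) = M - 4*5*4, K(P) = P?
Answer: 27680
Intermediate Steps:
s = -7
f(F, k) = -27 + F + k (f(F, k) = (-27 + F) + k = -27 + F + k)
c(h, M) = -80 + M (c(h, M) = M - 20*4 = M - 1*80 = M - 80 = -80 + M)
(f(-96, -122) + 28012) + c(20, s) = ((-27 - 96 - 122) + 28012) + (-80 - 7) = (-245 + 28012) - 87 = 27767 - 87 = 27680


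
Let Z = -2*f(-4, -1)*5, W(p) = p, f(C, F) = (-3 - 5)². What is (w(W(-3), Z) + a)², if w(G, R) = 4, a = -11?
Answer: 49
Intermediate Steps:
f(C, F) = 64 (f(C, F) = (-8)² = 64)
Z = -640 (Z = -2*64*5 = -128*5 = -640)
(w(W(-3), Z) + a)² = (4 - 11)² = (-7)² = 49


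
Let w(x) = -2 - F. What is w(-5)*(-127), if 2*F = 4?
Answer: 508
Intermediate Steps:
F = 2 (F = (½)*4 = 2)
w(x) = -4 (w(x) = -2 - 1*2 = -2 - 2 = -4)
w(-5)*(-127) = -4*(-127) = 508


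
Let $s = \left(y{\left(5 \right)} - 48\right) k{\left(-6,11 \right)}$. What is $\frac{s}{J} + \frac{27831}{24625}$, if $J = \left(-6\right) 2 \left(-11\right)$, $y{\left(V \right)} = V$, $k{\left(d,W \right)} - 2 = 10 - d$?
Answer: $- \frac{2564343}{541750} \approx -4.7334$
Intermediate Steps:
$k{\left(d,W \right)} = 12 - d$ ($k{\left(d,W \right)} = 2 - \left(-10 + d\right) = 12 - d$)
$J = 132$ ($J = \left(-12\right) \left(-11\right) = 132$)
$s = -774$ ($s = \left(5 - 48\right) \left(12 - -6\right) = - 43 \left(12 + 6\right) = \left(-43\right) 18 = -774$)
$\frac{s}{J} + \frac{27831}{24625} = - \frac{774}{132} + \frac{27831}{24625} = \left(-774\right) \frac{1}{132} + 27831 \cdot \frac{1}{24625} = - \frac{129}{22} + \frac{27831}{24625} = - \frac{2564343}{541750}$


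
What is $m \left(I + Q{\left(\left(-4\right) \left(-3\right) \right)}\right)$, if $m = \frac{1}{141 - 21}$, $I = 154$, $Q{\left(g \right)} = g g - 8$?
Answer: $\frac{29}{12} \approx 2.4167$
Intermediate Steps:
$Q{\left(g \right)} = -8 + g^{2}$ ($Q{\left(g \right)} = g^{2} - 8 = -8 + g^{2}$)
$m = \frac{1}{120} \approx 0.0083333$
$m \left(I + Q{\left(\left(-4\right) \left(-3\right) \right)}\right) = \frac{154 - \left(8 - \left(\left(-4\right) \left(-3\right)\right)^{2}\right)}{120} = \frac{154 - \left(8 - 12^{2}\right)}{120} = \frac{154 + \left(-8 + 144\right)}{120} = \frac{154 + 136}{120} = \frac{1}{120} \cdot 290 = \frac{29}{12}$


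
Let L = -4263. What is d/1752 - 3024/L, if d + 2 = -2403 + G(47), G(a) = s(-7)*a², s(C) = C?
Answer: -281243/29638 ≈ -9.4893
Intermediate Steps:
G(a) = -7*a²
d = -17868 (d = -2 + (-2403 - 7*47²) = -2 + (-2403 - 7*2209) = -2 + (-2403 - 15463) = -2 - 17866 = -17868)
d/1752 - 3024/L = -17868/1752 - 3024/(-4263) = -17868*1/1752 - 3024*(-1/4263) = -1489/146 + 144/203 = -281243/29638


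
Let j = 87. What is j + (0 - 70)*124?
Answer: -8593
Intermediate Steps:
j + (0 - 70)*124 = 87 + (0 - 70)*124 = 87 - 70*124 = 87 - 8680 = -8593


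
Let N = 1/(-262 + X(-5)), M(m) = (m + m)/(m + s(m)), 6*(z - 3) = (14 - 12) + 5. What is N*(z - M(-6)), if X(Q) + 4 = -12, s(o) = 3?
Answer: -1/1668 ≈ -0.00059952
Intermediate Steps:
X(Q) = -16 (X(Q) = -4 - 12 = -16)
z = 25/6 (z = 3 + ((14 - 12) + 5)/6 = 3 + (2 + 5)/6 = 3 + (1/6)*7 = 3 + 7/6 = 25/6 ≈ 4.1667)
M(m) = 2*m/(3 + m) (M(m) = (m + m)/(m + 3) = (2*m)/(3 + m) = 2*m/(3 + m))
N = -1/278 (N = 1/(-262 - 16) = 1/(-278) = -1/278 ≈ -0.0035971)
N*(z - M(-6)) = -(25/6 - 2*(-6)/(3 - 6))/278 = -(25/6 - 2*(-6)/(-3))/278 = -(25/6 - 2*(-6)*(-1)/3)/278 = -(25/6 - 1*4)/278 = -(25/6 - 4)/278 = -1/278*1/6 = -1/1668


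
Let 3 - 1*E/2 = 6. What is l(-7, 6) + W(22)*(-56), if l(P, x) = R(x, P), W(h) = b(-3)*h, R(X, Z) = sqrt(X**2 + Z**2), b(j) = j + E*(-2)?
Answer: -11088 + sqrt(85) ≈ -11079.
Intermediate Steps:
E = -6 (E = 6 - 2*6 = 6 - 12 = -6)
b(j) = 12 + j (b(j) = j - 6*(-2) = j + 12 = 12 + j)
W(h) = 9*h (W(h) = (12 - 3)*h = 9*h)
l(P, x) = sqrt(P**2 + x**2) (l(P, x) = sqrt(x**2 + P**2) = sqrt(P**2 + x**2))
l(-7, 6) + W(22)*(-56) = sqrt((-7)**2 + 6**2) + (9*22)*(-56) = sqrt(49 + 36) + 198*(-56) = sqrt(85) - 11088 = -11088 + sqrt(85)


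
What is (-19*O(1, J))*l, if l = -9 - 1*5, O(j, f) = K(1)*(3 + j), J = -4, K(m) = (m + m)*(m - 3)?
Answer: -4256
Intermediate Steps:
K(m) = 2*m*(-3 + m) (K(m) = (2*m)*(-3 + m) = 2*m*(-3 + m))
O(j, f) = -12 - 4*j (O(j, f) = (2*1*(-3 + 1))*(3 + j) = (2*1*(-2))*(3 + j) = -4*(3 + j) = -12 - 4*j)
l = -14 (l = -9 - 5 = -14)
(-19*O(1, J))*l = -19*(-12 - 4*1)*(-14) = -19*(-12 - 4)*(-14) = -19*(-16)*(-14) = 304*(-14) = -4256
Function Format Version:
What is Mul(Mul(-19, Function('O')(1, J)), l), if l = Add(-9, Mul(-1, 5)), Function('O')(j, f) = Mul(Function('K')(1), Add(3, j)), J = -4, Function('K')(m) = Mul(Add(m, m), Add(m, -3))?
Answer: -4256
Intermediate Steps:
Function('K')(m) = Mul(2, m, Add(-3, m)) (Function('K')(m) = Mul(Mul(2, m), Add(-3, m)) = Mul(2, m, Add(-3, m)))
Function('O')(j, f) = Add(-12, Mul(-4, j)) (Function('O')(j, f) = Mul(Mul(2, 1, Add(-3, 1)), Add(3, j)) = Mul(Mul(2, 1, -2), Add(3, j)) = Mul(-4, Add(3, j)) = Add(-12, Mul(-4, j)))
l = -14 (l = Add(-9, -5) = -14)
Mul(Mul(-19, Function('O')(1, J)), l) = Mul(Mul(-19, Add(-12, Mul(-4, 1))), -14) = Mul(Mul(-19, Add(-12, -4)), -14) = Mul(Mul(-19, -16), -14) = Mul(304, -14) = -4256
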